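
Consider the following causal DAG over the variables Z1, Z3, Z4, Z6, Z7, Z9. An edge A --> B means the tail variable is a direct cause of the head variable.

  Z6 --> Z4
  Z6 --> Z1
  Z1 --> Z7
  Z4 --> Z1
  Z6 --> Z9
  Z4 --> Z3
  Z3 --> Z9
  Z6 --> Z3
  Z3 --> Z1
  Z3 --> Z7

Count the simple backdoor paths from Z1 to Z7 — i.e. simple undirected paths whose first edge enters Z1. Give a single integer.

A backdoor path from Z1 to Z7 is any simple undirected path whose first edge points into Z1 (i.e. leaves Z1 via a parent).
Parents of Z1: {Z3, Z4, Z6}.
Enumerating:
  P1: Z1 <- Z6 -> Z4 -> Z3 -> Z7
  P2: Z1 <- Z6 -> Z3 -> Z7
  P3: Z1 <- Z6 -> Z9 <- Z3 -> Z7
  P4: Z1 <- Z4 <- Z6 -> Z3 -> Z7
  P5: Z1 <- Z4 <- Z6 -> Z9 <- Z3 -> Z7
  P6: Z1 <- Z4 -> Z3 -> Z7
  P7: Z1 <- Z3 -> Z7
That exhausts the simple backdoor paths. Count: 7.

7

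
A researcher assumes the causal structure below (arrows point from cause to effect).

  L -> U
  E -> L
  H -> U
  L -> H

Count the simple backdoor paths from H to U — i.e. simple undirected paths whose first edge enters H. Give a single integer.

A backdoor path from H to U is any simple undirected path whose first edge points into H (i.e. leaves H via a parent).
Parents of H: {L}.
Enumerating:
  P1: H <- L -> U
That exhausts the simple backdoor paths. Count: 1.

1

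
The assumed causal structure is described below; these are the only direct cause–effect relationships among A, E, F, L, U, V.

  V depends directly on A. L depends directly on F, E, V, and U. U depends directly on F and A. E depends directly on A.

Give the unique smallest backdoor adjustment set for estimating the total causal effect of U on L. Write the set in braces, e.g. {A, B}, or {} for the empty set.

Variables eligible for adjustment (non-descendants of U, excluding U and L): {A, E, F, V}.
Backdoor paths from U to L:
  P1: U <- F -> L
  P2: U <- A -> E -> L
  P3: U <- A -> V -> L
The empty set is not sufficient: P1 (U <- F -> L) has no collider blocking it and no conditioned non-collider, so it is open.
Try {A, F}:
  P1: blocked at fork node F ∈ conditioning set.
  P2: blocked at fork node A ∈ conditioning set.
  P3: blocked at fork node A ∈ conditioning set.
{A, F} contains no descendant of U and blocks every backdoor path.
Every element of {A, F} is needed (dropping A leaves P2 open; dropping F leaves P1 open), so no proper subset is valid.
Among all size-2 subsets of the eligible variables, only {A, F} blocks every backdoor path, so it is the unique smallest valid adjustment set.

{A, F}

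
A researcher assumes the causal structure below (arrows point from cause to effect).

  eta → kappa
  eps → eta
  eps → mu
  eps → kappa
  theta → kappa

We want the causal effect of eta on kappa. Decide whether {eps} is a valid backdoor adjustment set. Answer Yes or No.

Backdoor paths from eta to kappa (paths whose first edge points into eta):
  P1: eta <- eps -> kappa
Condition 1 (no descendant of eta in the set): holds — descendants of eta are {kappa}; none are in {eps}.
Condition 2 (every backdoor path blocked by {eps}):
  P1: blocked at fork node eps ∈ conditioning set.
{eps} satisfies the backdoor criterion.

Yes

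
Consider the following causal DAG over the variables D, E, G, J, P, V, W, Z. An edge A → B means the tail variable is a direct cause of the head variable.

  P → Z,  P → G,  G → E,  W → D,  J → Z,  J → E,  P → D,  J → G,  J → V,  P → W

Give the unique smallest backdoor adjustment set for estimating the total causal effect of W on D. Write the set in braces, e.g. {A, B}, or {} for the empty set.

Variables eligible for adjustment (non-descendants of W, excluding W and D): {E, G, J, P, V, Z}.
Backdoor paths from W to D:
  P1: W <- P -> D
The empty set is not sufficient: P1 (W <- P -> D) has no collider blocking it and no conditioned non-collider, so it is open.
Try {P}:
  P1: blocked at fork node P ∈ conditioning set.
{P} contains no descendant of W and blocks every backdoor path.
No other singleton works — e.g. {J} leaves P1 open — so {P} is the unique smallest valid adjustment set.

{P}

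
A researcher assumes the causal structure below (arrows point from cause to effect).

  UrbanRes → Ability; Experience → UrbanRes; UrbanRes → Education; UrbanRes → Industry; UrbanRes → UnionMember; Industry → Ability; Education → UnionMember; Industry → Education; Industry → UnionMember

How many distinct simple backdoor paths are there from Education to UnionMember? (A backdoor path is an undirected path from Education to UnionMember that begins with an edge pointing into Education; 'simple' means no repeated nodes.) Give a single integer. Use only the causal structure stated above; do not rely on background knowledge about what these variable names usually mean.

A backdoor path from Education to UnionMember is any simple undirected path whose first edge points into Education (i.e. leaves Education via a parent).
Parents of Education: {Industry, UrbanRes}.
Enumerating:
  P1: Education <- UrbanRes -> Industry -> UnionMember
  P2: Education <- UrbanRes -> Ability <- Industry -> UnionMember
  P3: Education <- UrbanRes -> UnionMember
  P4: Education <- Industry <- UrbanRes -> UnionMember
  P5: Education <- Industry -> Ability <- UrbanRes -> UnionMember
  P6: Education <- Industry -> UnionMember
That exhausts the simple backdoor paths. Count: 6.

6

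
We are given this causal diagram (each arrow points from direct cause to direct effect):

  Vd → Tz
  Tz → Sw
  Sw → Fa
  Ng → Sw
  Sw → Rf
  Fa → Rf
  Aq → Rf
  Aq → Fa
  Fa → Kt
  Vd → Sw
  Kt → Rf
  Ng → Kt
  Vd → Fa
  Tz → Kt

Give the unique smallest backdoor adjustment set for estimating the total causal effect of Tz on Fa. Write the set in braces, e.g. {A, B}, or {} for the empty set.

Variables eligible for adjustment (non-descendants of Tz, excluding Tz and Fa): {Aq, Ng, Vd}.
Backdoor paths from Tz to Fa:
  P1: Tz <- Vd -> Sw <- Ng -> Kt <- Fa
  P2: Tz <- Vd -> Sw <- Ng -> Kt -> Rf <- Aq -> Fa
  P3: Tz <- Vd -> Sw <- Ng -> Kt -> Rf <- Fa
  P4: Tz <- Vd -> Sw -> Fa
  P5: Tz <- Vd -> Sw -> Rf <- Aq -> Fa
  P6: Tz <- Vd -> Sw -> Rf <- Fa
  P7: Tz <- Vd -> Sw -> Rf <- Kt <- Fa
  P8: Tz <- Vd -> Fa
The empty set is not sufficient: P4 (Tz <- Vd -> Sw -> Fa) has no collider blocking it and no conditioned non-collider, so it is open.
Try {Vd}:
  P1: blocked at fork node Vd ∈ conditioning set.
  P2: blocked at fork node Vd ∈ conditioning set.
  P3: blocked at fork node Vd ∈ conditioning set.
  P4: blocked at fork node Vd ∈ conditioning set.
  P5: blocked at fork node Vd ∈ conditioning set.
  P6: blocked at fork node Vd ∈ conditioning set.
  P7: blocked at fork node Vd ∈ conditioning set.
  P8: blocked at fork node Vd ∈ conditioning set.
{Vd} contains no descendant of Tz and blocks every backdoor path.
No other singleton works — e.g. {Aq} leaves P4 open — so {Vd} is the unique smallest valid adjustment set.

{Vd}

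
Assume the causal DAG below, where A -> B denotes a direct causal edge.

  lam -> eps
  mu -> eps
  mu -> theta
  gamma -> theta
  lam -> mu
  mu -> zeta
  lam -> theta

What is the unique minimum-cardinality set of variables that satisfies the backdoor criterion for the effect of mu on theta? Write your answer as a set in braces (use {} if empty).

{lam}

Variables eligible for adjustment (non-descendants of mu, excluding mu and theta): {gamma, lam}.
Backdoor paths from mu to theta:
  P1: mu <- lam -> theta
The empty set is not sufficient: P1 (mu <- lam -> theta) has no collider blocking it and no conditioned non-collider, so it is open.
Try {lam}:
  P1: blocked at fork node lam ∈ conditioning set.
{lam} contains no descendant of mu and blocks every backdoor path.
No other singleton works — e.g. {gamma} leaves P1 open — so {lam} is the unique smallest valid adjustment set.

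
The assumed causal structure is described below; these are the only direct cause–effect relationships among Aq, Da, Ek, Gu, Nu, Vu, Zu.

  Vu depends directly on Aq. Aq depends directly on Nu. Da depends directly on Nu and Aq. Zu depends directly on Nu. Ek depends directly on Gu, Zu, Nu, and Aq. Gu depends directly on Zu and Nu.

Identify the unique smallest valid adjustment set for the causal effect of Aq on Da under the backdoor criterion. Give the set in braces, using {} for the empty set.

{Nu}

Variables eligible for adjustment (non-descendants of Aq, excluding Aq and Da): {Gu, Nu, Zu}.
Backdoor paths from Aq to Da:
  P1: Aq <- Nu -> Da
The empty set is not sufficient: P1 (Aq <- Nu -> Da) has no collider blocking it and no conditioned non-collider, so it is open.
Try {Nu}:
  P1: blocked at fork node Nu ∈ conditioning set.
{Nu} contains no descendant of Aq and blocks every backdoor path.
No other singleton works — e.g. {Zu} leaves P1 open — so {Nu} is the unique smallest valid adjustment set.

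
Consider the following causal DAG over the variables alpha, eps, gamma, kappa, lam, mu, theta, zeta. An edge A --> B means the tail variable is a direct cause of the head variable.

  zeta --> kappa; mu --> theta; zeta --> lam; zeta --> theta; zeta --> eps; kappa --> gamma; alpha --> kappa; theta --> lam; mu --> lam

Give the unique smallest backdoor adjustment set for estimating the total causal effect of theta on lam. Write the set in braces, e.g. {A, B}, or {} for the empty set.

{mu, zeta}

Variables eligible for adjustment (non-descendants of theta, excluding theta and lam): {alpha, eps, gamma, kappa, mu, zeta}.
Backdoor paths from theta to lam:
  P1: theta <- zeta -> lam
  P2: theta <- mu -> lam
The empty set is not sufficient: P1 (theta <- zeta -> lam) has no collider blocking it and no conditioned non-collider, so it is open.
Try {mu, zeta}:
  P1: blocked at fork node zeta ∈ conditioning set.
  P2: blocked at fork node mu ∈ conditioning set.
{mu, zeta} contains no descendant of theta and blocks every backdoor path.
Every element of {mu, zeta} is needed (dropping mu leaves P2 open; dropping zeta leaves P1 open), so no proper subset is valid.
Among all size-2 subsets of the eligible variables, only {mu, zeta} blocks every backdoor path, so it is the unique smallest valid adjustment set.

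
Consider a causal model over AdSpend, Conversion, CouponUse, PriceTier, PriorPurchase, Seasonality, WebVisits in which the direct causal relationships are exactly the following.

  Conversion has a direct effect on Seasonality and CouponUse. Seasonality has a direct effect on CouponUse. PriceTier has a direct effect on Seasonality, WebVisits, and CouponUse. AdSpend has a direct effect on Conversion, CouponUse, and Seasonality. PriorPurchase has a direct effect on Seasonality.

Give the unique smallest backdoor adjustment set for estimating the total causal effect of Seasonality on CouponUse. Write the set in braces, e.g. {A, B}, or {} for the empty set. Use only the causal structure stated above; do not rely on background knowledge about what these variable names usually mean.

{AdSpend, Conversion, PriceTier}

Variables eligible for adjustment (non-descendants of Seasonality, excluding Seasonality and CouponUse): {AdSpend, Conversion, PriceTier, PriorPurchase, WebVisits}.
Backdoor paths from Seasonality to CouponUse:
  P1: Seasonality <- AdSpend -> Conversion -> CouponUse
  P2: Seasonality <- AdSpend -> CouponUse
  P3: Seasonality <- Conversion <- AdSpend -> CouponUse
  P4: Seasonality <- Conversion -> CouponUse
  P5: Seasonality <- PriceTier -> CouponUse
The empty set is not sufficient: P1 (Seasonality <- AdSpend -> Conversion -> CouponUse) has no collider blocking it and no conditioned non-collider, so it is open.
Try {AdSpend, Conversion, PriceTier}:
  P1: blocked at fork node AdSpend ∈ conditioning set.
  P2: blocked at fork node AdSpend ∈ conditioning set.
  P3: blocked at chain node Conversion ∈ conditioning set.
  P4: blocked at fork node Conversion ∈ conditioning set.
  P5: blocked at fork node PriceTier ∈ conditioning set.
{AdSpend, Conversion, PriceTier} contains no descendant of Seasonality and blocks every backdoor path.
Every element of {AdSpend, Conversion, PriceTier} is needed (dropping AdSpend leaves P2 open; dropping Conversion leaves P4 open; dropping PriceTier leaves P5 open), so no proper subset is valid.
Among all size-3 subsets of the eligible variables, only {AdSpend, Conversion, PriceTier} blocks every backdoor path, so it is the unique smallest valid adjustment set.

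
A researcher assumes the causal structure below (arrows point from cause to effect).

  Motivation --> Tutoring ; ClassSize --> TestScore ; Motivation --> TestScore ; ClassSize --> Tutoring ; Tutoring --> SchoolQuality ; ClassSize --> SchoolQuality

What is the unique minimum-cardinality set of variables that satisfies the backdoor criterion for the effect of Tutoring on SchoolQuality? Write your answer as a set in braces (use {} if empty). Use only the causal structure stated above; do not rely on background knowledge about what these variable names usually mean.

Variables eligible for adjustment (non-descendants of Tutoring, excluding Tutoring and SchoolQuality): {ClassSize, Motivation, TestScore}.
Backdoor paths from Tutoring to SchoolQuality:
  P1: Tutoring <- Motivation -> TestScore <- ClassSize -> SchoolQuality
  P2: Tutoring <- ClassSize -> SchoolQuality
The empty set is not sufficient: P2 (Tutoring <- ClassSize -> SchoolQuality) has no collider blocking it and no conditioned non-collider, so it is open.
Try {ClassSize}:
  P1: blocked at collider TestScore (neither it nor any descendant is in the conditioning set).
  P2: blocked at fork node ClassSize ∈ conditioning set.
{ClassSize} contains no descendant of Tutoring and blocks every backdoor path.
No other singleton works — e.g. {Motivation} leaves P2 open — so {ClassSize} is the unique smallest valid adjustment set.

{ClassSize}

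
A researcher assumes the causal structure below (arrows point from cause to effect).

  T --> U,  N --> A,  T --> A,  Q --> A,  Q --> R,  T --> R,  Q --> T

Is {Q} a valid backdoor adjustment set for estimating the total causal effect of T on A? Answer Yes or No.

Backdoor paths from T to A (paths whose first edge points into T):
  P1: T <- Q -> A
Condition 1 (no descendant of T in the set): holds — descendants of T are {A, R, U}; none are in {Q}.
Condition 2 (every backdoor path blocked by {Q}):
  P1: blocked at fork node Q ∈ conditioning set.
{Q} satisfies the backdoor criterion.

Yes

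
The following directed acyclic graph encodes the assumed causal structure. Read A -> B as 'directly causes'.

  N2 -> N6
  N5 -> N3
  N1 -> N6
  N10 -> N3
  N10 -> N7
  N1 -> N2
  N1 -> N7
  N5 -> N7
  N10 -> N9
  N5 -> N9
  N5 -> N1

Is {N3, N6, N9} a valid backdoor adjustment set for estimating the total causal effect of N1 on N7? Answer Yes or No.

No

Backdoor paths from N1 to N7 (paths whose first edge points into N1):
  P1: N1 <- N5 -> N3 <- N10 -> N7
  P2: N1 <- N5 -> N7
  P3: N1 <- N5 -> N9 <- N10 -> N7
Condition 1 (no descendant of N1 in the set): FAILS — N6 is a descendant of N1.
Condition 2 (every backdoor path blocked by {N3, N6, N9}):
  P1: open — collider(s) N3 are conditioned on (or have a conditioned descendant) and no non-collider on the path is in the set.
  P2: open — no interior node is in the conditioning set.
  P3: open — collider(s) N9 are conditioned on (or have a conditioned descendant) and no non-collider on the path is in the set.
{N3, N6, N9} does not satisfy the backdoor criterion.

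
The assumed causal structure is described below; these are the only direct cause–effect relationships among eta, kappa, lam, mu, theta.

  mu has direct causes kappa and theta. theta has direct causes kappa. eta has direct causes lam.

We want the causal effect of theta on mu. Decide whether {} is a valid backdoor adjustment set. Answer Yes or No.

Backdoor paths from theta to mu (paths whose first edge points into theta):
  P1: theta <- kappa -> mu
Condition 1 (no descendant of theta in the set): holds — descendants of theta are {mu}; none are in {}.
Condition 2 (every backdoor path blocked by {}):
  P1: open — no interior node is in the conditioning set.
{} does not satisfy the backdoor criterion.

No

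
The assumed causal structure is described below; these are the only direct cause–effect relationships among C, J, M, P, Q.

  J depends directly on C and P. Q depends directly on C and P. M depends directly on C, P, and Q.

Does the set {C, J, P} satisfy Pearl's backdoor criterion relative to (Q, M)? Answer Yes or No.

Yes

Backdoor paths from Q to M (paths whose first edge points into Q):
  P1: Q <- P -> M
  P2: Q <- P -> J <- C -> M
  P3: Q <- C -> M
  P4: Q <- C -> J <- P -> M
Condition 1 (no descendant of Q in the set): holds — descendants of Q are {M}; none are in {C, J, P}.
Condition 2 (every backdoor path blocked by {C, J, P}):
  P1: blocked at fork node P ∈ conditioning set.
  P2: blocked at fork node P ∈ conditioning set.
  P3: blocked at fork node C ∈ conditioning set.
  P4: blocked at fork node C ∈ conditioning set.
{C, J, P} satisfies the backdoor criterion.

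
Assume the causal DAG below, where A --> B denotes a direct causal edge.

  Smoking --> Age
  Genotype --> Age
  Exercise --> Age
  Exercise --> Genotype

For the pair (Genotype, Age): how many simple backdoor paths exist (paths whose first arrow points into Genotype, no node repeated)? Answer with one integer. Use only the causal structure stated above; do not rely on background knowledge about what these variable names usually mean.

1

A backdoor path from Genotype to Age is any simple undirected path whose first edge points into Genotype (i.e. leaves Genotype via a parent).
Parents of Genotype: {Exercise}.
Enumerating:
  P1: Genotype <- Exercise -> Age
That exhausts the simple backdoor paths. Count: 1.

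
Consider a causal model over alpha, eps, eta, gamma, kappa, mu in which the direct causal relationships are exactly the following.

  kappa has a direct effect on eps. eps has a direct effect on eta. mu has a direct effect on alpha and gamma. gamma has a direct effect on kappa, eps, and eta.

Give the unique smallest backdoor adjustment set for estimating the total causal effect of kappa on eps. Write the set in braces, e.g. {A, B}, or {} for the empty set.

{gamma}

Variables eligible for adjustment (non-descendants of kappa, excluding kappa and eps): {alpha, gamma, mu}.
Backdoor paths from kappa to eps:
  P1: kappa <- gamma -> eps
  P2: kappa <- gamma -> eta <- eps
The empty set is not sufficient: P1 (kappa <- gamma -> eps) has no collider blocking it and no conditioned non-collider, so it is open.
Try {gamma}:
  P1: blocked at fork node gamma ∈ conditioning set.
  P2: blocked at fork node gamma ∈ conditioning set.
{gamma} contains no descendant of kappa and blocks every backdoor path.
No other singleton works — e.g. {mu} leaves P1 open — so {gamma} is the unique smallest valid adjustment set.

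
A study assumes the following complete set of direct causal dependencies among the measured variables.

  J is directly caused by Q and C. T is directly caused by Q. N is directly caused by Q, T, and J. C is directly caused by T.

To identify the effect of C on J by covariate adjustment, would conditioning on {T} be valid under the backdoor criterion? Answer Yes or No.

Backdoor paths from C to J (paths whose first edge points into C):
  P1: C <- T <- Q -> J
  P2: C <- T <- Q -> N <- J
  P3: C <- T -> N <- Q -> J
  P4: C <- T -> N <- J
Condition 1 (no descendant of C in the set): holds — descendants of C are {J, N}; none are in {T}.
Condition 2 (every backdoor path blocked by {T}):
  P1: blocked at chain node T ∈ conditioning set.
  P2: blocked at chain node T ∈ conditioning set.
  P3: blocked at fork node T ∈ conditioning set.
  P4: blocked at fork node T ∈ conditioning set.
{T} satisfies the backdoor criterion.

Yes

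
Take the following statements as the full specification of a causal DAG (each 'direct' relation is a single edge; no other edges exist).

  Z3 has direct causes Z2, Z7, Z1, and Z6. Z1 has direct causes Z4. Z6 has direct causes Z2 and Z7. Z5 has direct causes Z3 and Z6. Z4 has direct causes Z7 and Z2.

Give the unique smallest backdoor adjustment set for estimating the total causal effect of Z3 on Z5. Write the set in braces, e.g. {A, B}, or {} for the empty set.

{Z6}

Variables eligible for adjustment (non-descendants of Z3, excluding Z3 and Z5): {Z1, Z2, Z4, Z6, Z7}.
Backdoor paths from Z3 to Z5:
  P1: Z3 <- Z2 -> Z4 <- Z7 -> Z6 -> Z5
  P2: Z3 <- Z2 -> Z6 -> Z5
  P3: Z3 <- Z7 -> Z4 <- Z2 -> Z6 -> Z5
  P4: Z3 <- Z7 -> Z6 -> Z5
  P5: Z3 <- Z6 -> Z5
  P6: Z3 <- Z1 <- Z4 <- Z2 -> Z6 -> Z5
  P7: Z3 <- Z1 <- Z4 <- Z7 -> Z6 -> Z5
The empty set is not sufficient: P2 (Z3 <- Z2 -> Z6 -> Z5) has no collider blocking it and no conditioned non-collider, so it is open.
Try {Z6}:
  P1: blocked at collider Z4 (neither it nor any descendant is in the conditioning set).
  P2: blocked at chain node Z6 ∈ conditioning set.
  P3: blocked at collider Z4 (neither it nor any descendant is in the conditioning set).
  P4: blocked at chain node Z6 ∈ conditioning set.
  P5: blocked at fork node Z6 ∈ conditioning set.
  P6: blocked at chain node Z6 ∈ conditioning set.
  P7: blocked at chain node Z6 ∈ conditioning set.
{Z6} contains no descendant of Z3 and blocks every backdoor path.
No other singleton works — e.g. {Z2} leaves P4 open — so {Z6} is the unique smallest valid adjustment set.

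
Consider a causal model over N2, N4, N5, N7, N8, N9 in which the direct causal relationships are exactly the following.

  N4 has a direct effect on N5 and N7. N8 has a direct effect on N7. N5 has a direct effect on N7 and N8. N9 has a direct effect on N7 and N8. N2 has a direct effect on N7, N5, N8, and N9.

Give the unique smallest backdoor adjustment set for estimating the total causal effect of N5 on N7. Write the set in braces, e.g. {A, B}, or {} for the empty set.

Variables eligible for adjustment (non-descendants of N5, excluding N5 and N7): {N2, N4, N9}.
Backdoor paths from N5 to N7:
  P1: N5 <- N2 -> N9 -> N8 -> N7
  P2: N5 <- N2 -> N9 -> N7
  P3: N5 <- N2 -> N8 <- N9 -> N7
  P4: N5 <- N2 -> N8 -> N7
  P5: N5 <- N2 -> N7
  P6: N5 <- N4 -> N7
The empty set is not sufficient: P1 (N5 <- N2 -> N9 -> N8 -> N7) has no collider blocking it and no conditioned non-collider, so it is open.
Try {N2, N4}:
  P1: blocked at fork node N2 ∈ conditioning set.
  P2: blocked at fork node N2 ∈ conditioning set.
  P3: blocked at fork node N2 ∈ conditioning set.
  P4: blocked at fork node N2 ∈ conditioning set.
  P5: blocked at fork node N2 ∈ conditioning set.
  P6: blocked at fork node N4 ∈ conditioning set.
{N2, N4} contains no descendant of N5 and blocks every backdoor path.
Every element of {N2, N4} is needed (dropping N2 leaves P1 open; dropping N4 leaves P6 open), so no proper subset is valid.
Among all size-2 subsets of the eligible variables, only {N2, N4} blocks every backdoor path, so it is the unique smallest valid adjustment set.

{N2, N4}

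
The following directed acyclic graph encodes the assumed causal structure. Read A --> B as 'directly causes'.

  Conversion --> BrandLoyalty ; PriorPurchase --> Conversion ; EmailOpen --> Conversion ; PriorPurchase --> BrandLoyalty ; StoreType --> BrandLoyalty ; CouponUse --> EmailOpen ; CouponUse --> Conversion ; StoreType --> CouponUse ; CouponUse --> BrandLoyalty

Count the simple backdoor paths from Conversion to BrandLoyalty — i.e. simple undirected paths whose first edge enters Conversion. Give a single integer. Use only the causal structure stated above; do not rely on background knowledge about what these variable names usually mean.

A backdoor path from Conversion to BrandLoyalty is any simple undirected path whose first edge points into Conversion (i.e. leaves Conversion via a parent).
Parents of Conversion: {CouponUse, EmailOpen, PriorPurchase}.
Enumerating:
  P1: Conversion <- CouponUse <- StoreType -> BrandLoyalty
  P2: Conversion <- CouponUse -> BrandLoyalty
  P3: Conversion <- PriorPurchase -> BrandLoyalty
  P4: Conversion <- EmailOpen <- CouponUse <- StoreType -> BrandLoyalty
  P5: Conversion <- EmailOpen <- CouponUse -> BrandLoyalty
That exhausts the simple backdoor paths. Count: 5.

5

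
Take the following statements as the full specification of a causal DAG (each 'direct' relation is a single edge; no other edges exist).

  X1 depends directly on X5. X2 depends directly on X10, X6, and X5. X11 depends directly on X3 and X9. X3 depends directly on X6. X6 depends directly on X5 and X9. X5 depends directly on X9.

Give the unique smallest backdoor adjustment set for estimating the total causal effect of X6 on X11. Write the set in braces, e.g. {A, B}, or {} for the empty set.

{X9}

Variables eligible for adjustment (non-descendants of X6, excluding X6 and X11): {X1, X10, X5, X9}.
Backdoor paths from X6 to X11:
  P1: X6 <- X9 -> X11
  P2: X6 <- X5 <- X9 -> X11
The empty set is not sufficient: P1 (X6 <- X9 -> X11) has no collider blocking it and no conditioned non-collider, so it is open.
Try {X9}:
  P1: blocked at fork node X9 ∈ conditioning set.
  P2: blocked at fork node X9 ∈ conditioning set.
{X9} contains no descendant of X6 and blocks every backdoor path.
No other singleton works — e.g. {X10} leaves P1 open — so {X9} is the unique smallest valid adjustment set.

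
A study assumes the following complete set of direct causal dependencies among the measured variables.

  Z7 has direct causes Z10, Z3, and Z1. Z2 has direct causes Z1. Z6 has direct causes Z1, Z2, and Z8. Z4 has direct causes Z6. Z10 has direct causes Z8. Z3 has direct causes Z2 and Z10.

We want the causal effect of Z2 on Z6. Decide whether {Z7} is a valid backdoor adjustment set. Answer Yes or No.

No

Backdoor paths from Z2 to Z6 (paths whose first edge points into Z2):
  P1: Z2 <- Z1 -> Z6
  P2: Z2 <- Z1 -> Z7 <- Z10 <- Z8 -> Z6
  P3: Z2 <- Z1 -> Z7 <- Z3 <- Z10 <- Z8 -> Z6
Condition 1 (no descendant of Z2 in the set): FAILS — Z7 is a descendant of Z2.
Condition 2 (every backdoor path blocked by {Z7}):
  P1: open — no interior node is in the conditioning set.
  P2: open — collider(s) Z7 are conditioned on (or have a conditioned descendant) and no non-collider on the path is in the set.
  P3: open — collider(s) Z7 are conditioned on (or have a conditioned descendant) and no non-collider on the path is in the set.
{Z7} does not satisfy the backdoor criterion.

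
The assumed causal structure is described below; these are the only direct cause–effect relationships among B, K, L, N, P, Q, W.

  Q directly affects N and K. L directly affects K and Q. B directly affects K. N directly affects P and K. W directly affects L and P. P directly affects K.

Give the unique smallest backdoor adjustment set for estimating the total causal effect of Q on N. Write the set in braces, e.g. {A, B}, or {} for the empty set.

{}

Variables eligible for adjustment (non-descendants of Q, excluding Q and N): {B, L, W}.
Backdoor paths from Q to N:
  P1: Q <- L <- W -> P <- N
  P2: Q <- L <- W -> P -> K <- N
  P3: Q <- L -> K <- N
  P4: Q <- L -> K <- P <- N
Each backdoor path contains an unconditioned collider, so every path is already blocked with the empty conditioning set:
  P1: blocked at collider P (neither it nor any descendant is in the conditioning set).
  P2: blocked at collider K (neither it nor any descendant is in the conditioning set).
  P3: blocked at collider K (neither it nor any descendant is in the conditioning set).
  P4: blocked at collider K (neither it nor any descendant is in the conditioning set).
The empty set is therefore the unique smallest valid set.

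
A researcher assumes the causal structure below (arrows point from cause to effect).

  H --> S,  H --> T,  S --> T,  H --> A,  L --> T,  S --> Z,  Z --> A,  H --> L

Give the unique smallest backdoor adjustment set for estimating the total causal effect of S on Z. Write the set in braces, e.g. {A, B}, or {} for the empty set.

{}

Variables eligible for adjustment (non-descendants of S, excluding S and Z): {H, L}.
Backdoor paths from S to Z:
  P1: S <- H -> A <- Z
Each backdoor path contains an unconditioned collider, so every path is already blocked with the empty conditioning set:
  P1: blocked at collider A (neither it nor any descendant is in the conditioning set).
The empty set is therefore the unique smallest valid set.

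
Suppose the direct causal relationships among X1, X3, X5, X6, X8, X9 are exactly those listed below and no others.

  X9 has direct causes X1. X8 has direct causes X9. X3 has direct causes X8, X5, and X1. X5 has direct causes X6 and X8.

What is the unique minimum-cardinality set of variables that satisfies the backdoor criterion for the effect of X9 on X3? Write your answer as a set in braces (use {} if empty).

{X1}

Variables eligible for adjustment (non-descendants of X9, excluding X9 and X3): {X1, X6}.
Backdoor paths from X9 to X3:
  P1: X9 <- X1 -> X3
The empty set is not sufficient: P1 (X9 <- X1 -> X3) has no collider blocking it and no conditioned non-collider, so it is open.
Try {X1}:
  P1: blocked at fork node X1 ∈ conditioning set.
{X1} contains no descendant of X9 and blocks every backdoor path.
No other singleton works — e.g. {X6} leaves P1 open — so {X1} is the unique smallest valid adjustment set.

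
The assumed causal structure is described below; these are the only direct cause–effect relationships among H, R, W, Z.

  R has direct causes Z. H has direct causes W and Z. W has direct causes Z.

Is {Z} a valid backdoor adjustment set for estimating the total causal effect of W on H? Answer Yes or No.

Yes

Backdoor paths from W to H (paths whose first edge points into W):
  P1: W <- Z -> H
Condition 1 (no descendant of W in the set): holds — descendants of W are {H}; none are in {Z}.
Condition 2 (every backdoor path blocked by {Z}):
  P1: blocked at fork node Z ∈ conditioning set.
{Z} satisfies the backdoor criterion.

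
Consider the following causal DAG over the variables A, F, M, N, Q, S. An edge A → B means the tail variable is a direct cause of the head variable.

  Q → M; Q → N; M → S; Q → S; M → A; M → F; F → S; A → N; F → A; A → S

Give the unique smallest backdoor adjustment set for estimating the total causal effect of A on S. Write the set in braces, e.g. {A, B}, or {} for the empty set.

{F, M}

Variables eligible for adjustment (non-descendants of A, excluding A and S): {F, M, Q}.
Backdoor paths from A to S:
  P1: A <- M <- Q -> S
  P2: A <- M -> F -> S
  P3: A <- M -> S
  P4: A <- F <- M <- Q -> S
  P5: A <- F <- M -> S
  P6: A <- F -> S
The empty set is not sufficient: P1 (A <- M <- Q -> S) has no collider blocking it and no conditioned non-collider, so it is open.
Try {F, M}:
  P1: blocked at chain node M ∈ conditioning set.
  P2: blocked at fork node M ∈ conditioning set.
  P3: blocked at fork node M ∈ conditioning set.
  P4: blocked at chain node F ∈ conditioning set.
  P5: blocked at chain node F ∈ conditioning set.
  P6: blocked at fork node F ∈ conditioning set.
{F, M} contains no descendant of A and blocks every backdoor path.
Every element of {F, M} is needed (dropping F leaves P6 open; dropping M leaves P1 open), so no proper subset is valid.
Among all size-2 subsets of the eligible variables, only {F, M} blocks every backdoor path, so it is the unique smallest valid adjustment set.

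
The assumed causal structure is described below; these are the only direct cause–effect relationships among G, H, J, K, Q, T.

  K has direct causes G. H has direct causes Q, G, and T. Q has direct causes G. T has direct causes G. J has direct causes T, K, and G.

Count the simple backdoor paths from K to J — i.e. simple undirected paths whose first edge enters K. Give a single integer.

A backdoor path from K to J is any simple undirected path whose first edge points into K (i.e. leaves K via a parent).
Parents of K: {G}.
Enumerating:
  P1: K <- G -> T -> J
  P2: K <- G -> J
  P3: K <- G -> Q -> H <- T -> J
  P4: K <- G -> H <- T -> J
That exhausts the simple backdoor paths. Count: 4.

4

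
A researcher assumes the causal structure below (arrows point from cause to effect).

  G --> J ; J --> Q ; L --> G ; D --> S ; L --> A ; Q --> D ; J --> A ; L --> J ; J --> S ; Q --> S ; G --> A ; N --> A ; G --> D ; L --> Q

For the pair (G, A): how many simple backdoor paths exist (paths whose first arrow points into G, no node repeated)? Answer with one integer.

5

A backdoor path from G to A is any simple undirected path whose first edge points into G (i.e. leaves G via a parent).
Parents of G: {L}.
Enumerating:
  P1: G <- L -> J -> A
  P2: G <- L -> Q <- J -> A
  P3: G <- L -> Q -> D -> S <- J -> A
  P4: G <- L -> Q -> S <- J -> A
  P5: G <- L -> A
That exhausts the simple backdoor paths. Count: 5.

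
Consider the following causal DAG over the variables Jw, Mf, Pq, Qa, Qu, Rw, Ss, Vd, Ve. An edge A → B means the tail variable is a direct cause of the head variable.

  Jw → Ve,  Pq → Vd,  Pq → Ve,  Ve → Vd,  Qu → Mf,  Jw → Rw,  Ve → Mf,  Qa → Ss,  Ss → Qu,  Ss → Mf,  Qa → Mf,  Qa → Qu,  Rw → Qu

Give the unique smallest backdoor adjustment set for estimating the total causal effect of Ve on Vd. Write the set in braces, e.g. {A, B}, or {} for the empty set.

{Pq}

Variables eligible for adjustment (non-descendants of Ve, excluding Ve and Vd): {Jw, Pq, Qa, Qu, Rw, Ss}.
Backdoor paths from Ve to Vd:
  P1: Ve <- Pq -> Vd
The empty set is not sufficient: P1 (Ve <- Pq -> Vd) has no collider blocking it and no conditioned non-collider, so it is open.
Try {Pq}:
  P1: blocked at fork node Pq ∈ conditioning set.
{Pq} contains no descendant of Ve and blocks every backdoor path.
No other singleton works — e.g. {Qa} leaves P1 open — so {Pq} is the unique smallest valid adjustment set.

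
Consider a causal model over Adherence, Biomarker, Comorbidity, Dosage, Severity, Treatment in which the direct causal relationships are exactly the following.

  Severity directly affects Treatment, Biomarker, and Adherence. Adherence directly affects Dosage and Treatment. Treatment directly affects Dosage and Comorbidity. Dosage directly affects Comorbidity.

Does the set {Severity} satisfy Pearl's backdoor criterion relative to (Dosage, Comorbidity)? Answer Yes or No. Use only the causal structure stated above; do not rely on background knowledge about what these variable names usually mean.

No

Backdoor paths from Dosage to Comorbidity (paths whose first edge points into Dosage):
  P1: Dosage <- Adherence <- Severity -> Treatment -> Comorbidity
  P2: Dosage <- Adherence -> Treatment -> Comorbidity
  P3: Dosage <- Treatment -> Comorbidity
Condition 1 (no descendant of Dosage in the set): holds — descendants of Dosage are {Comorbidity}; none are in {Severity}.
Condition 2 (every backdoor path blocked by {Severity}):
  P1: blocked at fork node Severity ∈ conditioning set.
  P2: open — no interior node is in the conditioning set.
  P3: open — no interior node is in the conditioning set.
{Severity} does not satisfy the backdoor criterion.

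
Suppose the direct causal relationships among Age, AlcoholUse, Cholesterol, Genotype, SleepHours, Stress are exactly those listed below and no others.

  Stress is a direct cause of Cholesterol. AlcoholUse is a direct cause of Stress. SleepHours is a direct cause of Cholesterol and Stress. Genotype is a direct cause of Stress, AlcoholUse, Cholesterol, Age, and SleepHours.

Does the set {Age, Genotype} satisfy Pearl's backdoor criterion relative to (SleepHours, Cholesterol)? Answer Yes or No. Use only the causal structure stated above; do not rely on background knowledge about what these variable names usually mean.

Backdoor paths from SleepHours to Cholesterol (paths whose first edge points into SleepHours):
  P1: SleepHours <- Genotype -> AlcoholUse -> Stress -> Cholesterol
  P2: SleepHours <- Genotype -> Stress -> Cholesterol
  P3: SleepHours <- Genotype -> Cholesterol
Condition 1 (no descendant of SleepHours in the set): holds — descendants of SleepHours are {Cholesterol, Stress}; none are in {Age, Genotype}.
Condition 2 (every backdoor path blocked by {Age, Genotype}):
  P1: blocked at fork node Genotype ∈ conditioning set.
  P2: blocked at fork node Genotype ∈ conditioning set.
  P3: blocked at fork node Genotype ∈ conditioning set.
{Age, Genotype} satisfies the backdoor criterion.

Yes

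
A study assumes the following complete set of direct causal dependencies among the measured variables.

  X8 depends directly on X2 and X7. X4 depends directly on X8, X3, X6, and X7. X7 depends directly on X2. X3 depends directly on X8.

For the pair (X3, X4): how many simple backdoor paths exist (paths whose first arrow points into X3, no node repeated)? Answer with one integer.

A backdoor path from X3 to X4 is any simple undirected path whose first edge points into X3 (i.e. leaves X3 via a parent).
Parents of X3: {X8}.
Enumerating:
  P1: X3 <- X8 <- X2 -> X7 -> X4
  P2: X3 <- X8 <- X7 -> X4
  P3: X3 <- X8 -> X4
That exhausts the simple backdoor paths. Count: 3.

3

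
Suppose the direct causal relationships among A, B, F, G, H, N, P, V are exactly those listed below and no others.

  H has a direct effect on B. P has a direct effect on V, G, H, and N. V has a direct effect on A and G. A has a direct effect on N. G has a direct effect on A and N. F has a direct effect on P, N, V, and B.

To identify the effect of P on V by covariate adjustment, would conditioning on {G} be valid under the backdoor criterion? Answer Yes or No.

No

Backdoor paths from P to V (paths whose first edge points into P):
  P1: P <- F -> V
  P2: P <- F -> N <- G <- V
  P3: P <- F -> N <- G -> A <- V
  P4: P <- F -> N <- A <- V
  P5: P <- F -> N <- A <- G <- V
Condition 1 (no descendant of P in the set): FAILS — G is a descendant of P.
Condition 2 (every backdoor path blocked by {G}):
  P1: open — no interior node is in the conditioning set.
  P2: blocked at collider N (neither it nor any descendant is in the conditioning set).
  P3: blocked at collider N (neither it nor any descendant is in the conditioning set).
  P4: blocked at collider N (neither it nor any descendant is in the conditioning set).
  P5: blocked at collider N (neither it nor any descendant is in the conditioning set).
{G} does not satisfy the backdoor criterion.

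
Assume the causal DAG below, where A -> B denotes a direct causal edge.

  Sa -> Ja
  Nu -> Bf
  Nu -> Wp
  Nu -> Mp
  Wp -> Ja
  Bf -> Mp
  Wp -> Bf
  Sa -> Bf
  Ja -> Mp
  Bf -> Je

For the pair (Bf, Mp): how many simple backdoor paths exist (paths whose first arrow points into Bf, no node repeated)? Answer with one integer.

6

A backdoor path from Bf to Mp is any simple undirected path whose first edge points into Bf (i.e. leaves Bf via a parent).
Parents of Bf: {Nu, Sa, Wp}.
Enumerating:
  P1: Bf <- Sa -> Ja <- Wp <- Nu -> Mp
  P2: Bf <- Sa -> Ja -> Mp
  P3: Bf <- Nu -> Wp -> Ja -> Mp
  P4: Bf <- Nu -> Mp
  P5: Bf <- Wp <- Nu -> Mp
  P6: Bf <- Wp -> Ja -> Mp
That exhausts the simple backdoor paths. Count: 6.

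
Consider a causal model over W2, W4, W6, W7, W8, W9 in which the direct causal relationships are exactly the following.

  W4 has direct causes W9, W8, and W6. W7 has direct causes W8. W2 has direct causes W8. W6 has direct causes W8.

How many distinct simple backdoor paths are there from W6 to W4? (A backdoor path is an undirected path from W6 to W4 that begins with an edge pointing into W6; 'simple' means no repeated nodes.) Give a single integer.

1

A backdoor path from W6 to W4 is any simple undirected path whose first edge points into W6 (i.e. leaves W6 via a parent).
Parents of W6: {W8}.
Enumerating:
  P1: W6 <- W8 -> W4
That exhausts the simple backdoor paths. Count: 1.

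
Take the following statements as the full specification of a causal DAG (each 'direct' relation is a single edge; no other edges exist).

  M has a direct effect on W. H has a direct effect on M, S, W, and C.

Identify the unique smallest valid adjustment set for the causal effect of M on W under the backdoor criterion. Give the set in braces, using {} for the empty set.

Variables eligible for adjustment (non-descendants of M, excluding M and W): {C, H, S}.
Backdoor paths from M to W:
  P1: M <- H -> W
The empty set is not sufficient: P1 (M <- H -> W) has no collider blocking it and no conditioned non-collider, so it is open.
Try {H}:
  P1: blocked at fork node H ∈ conditioning set.
{H} contains no descendant of M and blocks every backdoor path.
No other singleton works — e.g. {S} leaves P1 open — so {H} is the unique smallest valid adjustment set.

{H}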